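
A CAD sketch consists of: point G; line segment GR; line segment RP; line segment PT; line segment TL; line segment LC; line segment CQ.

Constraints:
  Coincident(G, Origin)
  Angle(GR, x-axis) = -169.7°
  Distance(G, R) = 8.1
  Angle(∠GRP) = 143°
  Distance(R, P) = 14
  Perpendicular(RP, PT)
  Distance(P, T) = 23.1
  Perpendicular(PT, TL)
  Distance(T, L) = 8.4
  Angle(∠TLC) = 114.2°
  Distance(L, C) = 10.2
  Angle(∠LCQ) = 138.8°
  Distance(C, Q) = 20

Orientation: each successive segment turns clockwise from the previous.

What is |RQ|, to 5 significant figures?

9.0113

G is at the origin; GR runs at -169.7° with length 8.1, so R = (-7.9695, -1.4483). ∠GRP = 143.0° gives RP at 153.30° from the x-axis; with |RP| = 14.0, P = (-20.477, 4.8422). RP is perpendicular to PT, so PT runs at 63.300°; with |PT| = 23.1, T = (-10.097, 25.479). PT ⟂ TL, so TL runs at -26.700°; with |TL| = 8.4, L = (-2.5931, 21.705). ∠TLC = 114.2° gives LC at -92.500° from the x-axis; with |LC| = 10.2, C = (-3.0380, 11.514). ∠LCQ = 138.8° gives CQ at -133.70° from the x-axis; with |CQ| = 20.0, Q = (-16.856, -2.9449). Then |RQ| = |Q − R| = 9.0113.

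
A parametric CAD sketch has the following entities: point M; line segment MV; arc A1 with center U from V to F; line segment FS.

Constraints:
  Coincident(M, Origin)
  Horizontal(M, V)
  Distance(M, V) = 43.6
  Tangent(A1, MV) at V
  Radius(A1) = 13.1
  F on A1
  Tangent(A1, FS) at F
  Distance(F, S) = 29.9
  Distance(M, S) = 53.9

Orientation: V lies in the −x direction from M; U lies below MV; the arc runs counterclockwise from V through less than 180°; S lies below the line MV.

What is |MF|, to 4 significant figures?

57.41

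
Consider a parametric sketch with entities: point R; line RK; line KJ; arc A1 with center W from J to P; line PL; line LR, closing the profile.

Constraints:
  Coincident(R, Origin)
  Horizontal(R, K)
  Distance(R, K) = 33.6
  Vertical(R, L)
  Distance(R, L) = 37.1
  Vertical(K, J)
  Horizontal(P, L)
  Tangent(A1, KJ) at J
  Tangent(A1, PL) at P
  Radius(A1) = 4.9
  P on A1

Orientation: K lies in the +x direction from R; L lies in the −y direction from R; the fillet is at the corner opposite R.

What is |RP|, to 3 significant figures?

46.9

The virtual corner opposite R is at (33.6, -37.1). Since A1 is tangent to KJ there, WJ ⟂ KJ and since A1 is tangent to PL there, WP ⟂ PL, with radius 4.9, so the center W sits 4.9 in from both sides at W = (28.7, -32.2). That places the tangent points at J = (33.6, -32.2) on KJ and P = (28.7, -37.1) on PL. Then |RP| = |P − R| = 46.9.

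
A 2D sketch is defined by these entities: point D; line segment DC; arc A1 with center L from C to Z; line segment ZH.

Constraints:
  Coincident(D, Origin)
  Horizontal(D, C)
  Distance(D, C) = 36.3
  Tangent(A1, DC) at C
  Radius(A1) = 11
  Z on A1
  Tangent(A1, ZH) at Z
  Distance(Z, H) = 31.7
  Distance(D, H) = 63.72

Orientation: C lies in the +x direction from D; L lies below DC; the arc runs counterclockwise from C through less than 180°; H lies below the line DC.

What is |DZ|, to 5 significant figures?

32.902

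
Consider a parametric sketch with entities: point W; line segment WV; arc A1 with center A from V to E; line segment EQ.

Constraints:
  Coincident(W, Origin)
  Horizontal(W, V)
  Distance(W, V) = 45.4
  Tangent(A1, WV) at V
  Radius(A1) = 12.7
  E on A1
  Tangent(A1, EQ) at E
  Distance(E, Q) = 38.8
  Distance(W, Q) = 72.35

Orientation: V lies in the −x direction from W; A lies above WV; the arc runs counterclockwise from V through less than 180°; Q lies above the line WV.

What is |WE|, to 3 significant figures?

38.0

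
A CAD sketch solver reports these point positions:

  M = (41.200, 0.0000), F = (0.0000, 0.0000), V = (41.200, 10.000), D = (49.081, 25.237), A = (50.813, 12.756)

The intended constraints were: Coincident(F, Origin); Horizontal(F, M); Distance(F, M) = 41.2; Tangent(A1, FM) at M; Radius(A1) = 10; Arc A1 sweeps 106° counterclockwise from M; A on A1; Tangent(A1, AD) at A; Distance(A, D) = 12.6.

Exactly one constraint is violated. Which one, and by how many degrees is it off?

Tangent(A1, AD) at A — off by 8.10°.

F = (0.00, 0.00) ✓; F.y = 0.00, M.y = 0.00 ✓; |FM| = 41.20 ✓; ∠(VM, MF) = 90.00° ✓; |VM| = 10.00 ✓; bearing(V→A) − bearing(V→M) = 106.0° ✓; |VA| = 10.00 ✓; ∠(VA, AD) = 98.10° ✗; |AD| = 12.60 ✓.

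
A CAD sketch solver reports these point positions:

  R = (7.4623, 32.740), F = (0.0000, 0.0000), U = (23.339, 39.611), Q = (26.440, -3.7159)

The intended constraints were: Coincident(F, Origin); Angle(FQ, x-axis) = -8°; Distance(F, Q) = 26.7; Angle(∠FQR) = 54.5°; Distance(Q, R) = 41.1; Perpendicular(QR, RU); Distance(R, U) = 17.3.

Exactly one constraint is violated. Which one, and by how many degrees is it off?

Perpendicular(QR, RU) — off by 4.10°.

F = (0.00, 0.00) ✓; FQ at -8.000° ✓; |FQ| = 26.70 ✓; ∠FQR = 54.50° ✓; |QR| = 41.10 ✓; ∠(QR, RU) = 94.10° ✗; |RU| = 17.30 ✓.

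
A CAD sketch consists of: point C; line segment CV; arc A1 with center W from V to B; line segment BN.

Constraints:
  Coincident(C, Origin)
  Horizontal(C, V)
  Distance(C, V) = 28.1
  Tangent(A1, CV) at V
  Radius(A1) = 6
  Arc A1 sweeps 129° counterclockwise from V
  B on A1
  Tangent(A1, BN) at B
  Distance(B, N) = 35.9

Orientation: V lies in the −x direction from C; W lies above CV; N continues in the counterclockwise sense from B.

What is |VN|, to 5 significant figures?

41.724

C is at the origin; CV is horizontal with |CV| = 28.1 and V on the −x side, so V = (-28.100, 0.0000). Since A1 is tangent to CV there, WV ⟂ CV, so W = V + (0, 6) = (-28.100, 6.0000). On A1, V sits at bearing -90° from W; a 129° counterclockwise sweep puts B at bearing 39°, so B = W + 6.0·(cos 39°, sin 39°) = (-23.437, 9.7759). Since A1 is tangent to BN there, WB ⟂ BN, so BN runs along (−sin 39°, cos 39°); with |BN| = 35.9, N = (-46.030, 37.675). Then |VN| = |N − V| = 41.724.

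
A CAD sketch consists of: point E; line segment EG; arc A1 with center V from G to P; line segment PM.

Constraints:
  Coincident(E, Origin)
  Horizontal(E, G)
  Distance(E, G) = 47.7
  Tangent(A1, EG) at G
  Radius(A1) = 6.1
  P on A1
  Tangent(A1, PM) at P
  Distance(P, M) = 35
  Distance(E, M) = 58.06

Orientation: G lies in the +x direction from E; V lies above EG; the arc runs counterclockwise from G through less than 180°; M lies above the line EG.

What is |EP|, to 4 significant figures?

54.04

Checks: |VP| = 6.100 ✓; ∠(VP, PM) = 90.00° ✓; |PM| = 35.00 ✓; |EM| = 58.06 ✓.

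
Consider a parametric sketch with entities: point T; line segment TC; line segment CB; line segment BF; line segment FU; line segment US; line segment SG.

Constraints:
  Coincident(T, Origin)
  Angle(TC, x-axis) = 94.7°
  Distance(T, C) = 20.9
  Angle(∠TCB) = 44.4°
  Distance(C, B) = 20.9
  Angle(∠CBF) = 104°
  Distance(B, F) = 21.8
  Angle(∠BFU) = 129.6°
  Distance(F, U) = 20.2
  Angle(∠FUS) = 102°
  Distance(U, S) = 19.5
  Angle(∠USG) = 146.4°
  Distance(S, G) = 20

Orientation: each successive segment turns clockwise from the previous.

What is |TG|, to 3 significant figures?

29.2

∠FUS = 102.0° gives US at 115° from the x-axis; with |US| = 19.5, S = (-23.6, 0.979). ∠USG = 146.4° gives SG at 81.1° from the x-axis; with |SG| = 20.0, G = (-20.5, 20.7). Then |TG| = |G − T| = 29.2.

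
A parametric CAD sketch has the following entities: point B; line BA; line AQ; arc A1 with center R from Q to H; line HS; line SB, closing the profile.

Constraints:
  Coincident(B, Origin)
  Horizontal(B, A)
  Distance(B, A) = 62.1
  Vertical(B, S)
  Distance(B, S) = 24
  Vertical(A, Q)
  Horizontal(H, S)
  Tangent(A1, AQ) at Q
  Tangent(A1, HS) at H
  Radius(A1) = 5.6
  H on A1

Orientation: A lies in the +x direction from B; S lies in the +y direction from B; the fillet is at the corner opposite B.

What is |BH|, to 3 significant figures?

61.4

B is at the origin; BA is horizontal with |BA| = 62.1 and A on the +x side, so A = (62.1, 0.00). B and S share the same x with |BS| = 24.0 and S on the +y side, so S = (0.00, 24.0). The virtual corner opposite B is at (62.1, 24.0). Since A1 is tangent to AQ there, RQ ⟂ AQ and A1 meets HS tangentially, so RH is at right angles to HS, with radius 5.6, so the center R sits 5.6 in from both sides at R = (56.5, 18.4). That places the tangent points at Q = (62.1, 18.4) on AQ and H = (56.5, 24.0) on HS. Then |BH| = |H − B| = 61.4.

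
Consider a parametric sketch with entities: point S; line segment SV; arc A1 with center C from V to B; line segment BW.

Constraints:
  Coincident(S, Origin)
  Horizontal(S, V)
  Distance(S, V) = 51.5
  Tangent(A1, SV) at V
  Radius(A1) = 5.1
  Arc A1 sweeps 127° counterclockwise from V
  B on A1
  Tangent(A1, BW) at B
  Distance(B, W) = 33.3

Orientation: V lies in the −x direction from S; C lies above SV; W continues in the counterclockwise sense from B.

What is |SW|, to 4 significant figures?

75.90

S is at the origin; SV is horizontal with |SV| = 51.5 and V on the −x side, so V = (-51.50, 0.000). A1 meets SV tangentially, so CV is at right angles to SV, so C = V + (0, 5.1) = (-51.50, 5.100). On A1, V sits at bearing -90° from C; a 127° counterclockwise sweep puts B at bearing 37°, so B = C + 5.1·(cos 37°, sin 37°) = (-47.43, 8.169). A1 meets BW tangentially, so CB is at right angles to BW, so BW runs along (−sin 37°, cos 37°); with |BW| = 33.3, W = (-67.47, 34.76). Then |SW| = |W − S| = 75.90.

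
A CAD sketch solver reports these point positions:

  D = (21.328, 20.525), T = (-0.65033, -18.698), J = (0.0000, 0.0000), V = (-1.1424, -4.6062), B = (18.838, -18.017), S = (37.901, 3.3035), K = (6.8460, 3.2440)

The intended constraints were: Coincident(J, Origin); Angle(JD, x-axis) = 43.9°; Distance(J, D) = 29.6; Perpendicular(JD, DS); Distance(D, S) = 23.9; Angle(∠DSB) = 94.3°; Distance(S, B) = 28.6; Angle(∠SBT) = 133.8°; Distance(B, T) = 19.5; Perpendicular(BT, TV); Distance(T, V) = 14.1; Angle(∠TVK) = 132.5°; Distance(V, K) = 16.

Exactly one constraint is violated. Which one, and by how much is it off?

Distance(V, K) = 16 — off by 4.80.

J = (0.00, 0.00) ✓; JD at 43.90° ✓; |JD| = 29.60 ✓; ∠(JD, DS) = 90.00° ✓; |DS| = 23.90 ✓; ∠DSB = 94.30° ✓; |SB| = 28.60 ✓; ∠SBT = 133.8° ✓; |BT| = 19.50 ✓; ∠(BT, TV) = 90.00° ✓; |TV| = 14.10 ✓; ∠TVK = 132.5° ✓; |VK| = 11.20 ✗.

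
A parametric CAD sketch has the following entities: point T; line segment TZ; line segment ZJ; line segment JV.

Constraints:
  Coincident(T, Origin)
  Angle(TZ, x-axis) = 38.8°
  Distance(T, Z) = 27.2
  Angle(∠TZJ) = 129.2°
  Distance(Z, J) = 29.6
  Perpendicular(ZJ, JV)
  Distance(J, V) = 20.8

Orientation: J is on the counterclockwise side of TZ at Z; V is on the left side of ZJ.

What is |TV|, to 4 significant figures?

46.79

∠TZJ = 129.2°, so ZJ runs at 38.8° + (180° − 129.2°) = 89.60° from the x-axis; with |ZJ| = 29.6, J = Z + 29.6·(cos 89.60°, sin 89.60°) = (21.40, 46.64). The perpendicularity gives JV at right angles to ZJ; with |JV| = 20.8 on the left of ZJ, V = J + 20.8·(-1.000, 0.006981) = (0.6051, 46.79). Then |TV| = |V − T| = 46.79.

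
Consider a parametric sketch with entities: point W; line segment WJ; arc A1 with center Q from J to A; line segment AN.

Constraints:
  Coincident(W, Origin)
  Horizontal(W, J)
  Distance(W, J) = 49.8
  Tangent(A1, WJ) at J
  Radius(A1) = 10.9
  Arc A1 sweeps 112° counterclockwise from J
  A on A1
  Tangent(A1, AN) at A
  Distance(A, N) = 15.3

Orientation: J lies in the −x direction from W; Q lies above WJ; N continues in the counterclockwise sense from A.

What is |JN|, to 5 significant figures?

29.495

On A1, J sits at bearing -90° from Q; a 112° counterclockwise sweep puts A at bearing 22°, so A = Q + 10.9·(cos 22°, sin 22°) = (-39.694, 14.983). Since A1 is tangent to AN there, QA ⟂ AN, so AN runs along (−sin 22°, cos 22°); with |AN| = 15.3, N = (-45.425, 29.169). Then |JN| = |N − J| = 29.495.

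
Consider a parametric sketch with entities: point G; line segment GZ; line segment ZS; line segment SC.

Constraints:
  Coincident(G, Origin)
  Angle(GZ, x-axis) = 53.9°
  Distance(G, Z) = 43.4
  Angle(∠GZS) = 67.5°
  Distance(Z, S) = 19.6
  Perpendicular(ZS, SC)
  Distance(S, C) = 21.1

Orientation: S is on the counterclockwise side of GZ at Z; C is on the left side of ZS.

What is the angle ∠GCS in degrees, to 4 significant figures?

171.1°

G is at the origin; GZ runs at 53.9° with length 43.4, so Z = 43.4·(cos 53.9°, sin 53.9°) = (25.57, 35.07). ∠GZS = 67.5°, so ZS runs at 53.9° + (180° − 67.5°) = 166.4° from the x-axis; with |ZS| = 19.6, S = Z + 19.6·(cos 166.4°, sin 166.4°) = (6.521, 39.68). The perpendicularity gives SC at right angles to ZS; with |SC| = 21.1 on the left of ZS, C = S + 21.1·(-0.2351, -0.9720) = (1.559, 19.17). Then cos ∠GCS = CG·CS / (|CG||CS|), giving 171.1°.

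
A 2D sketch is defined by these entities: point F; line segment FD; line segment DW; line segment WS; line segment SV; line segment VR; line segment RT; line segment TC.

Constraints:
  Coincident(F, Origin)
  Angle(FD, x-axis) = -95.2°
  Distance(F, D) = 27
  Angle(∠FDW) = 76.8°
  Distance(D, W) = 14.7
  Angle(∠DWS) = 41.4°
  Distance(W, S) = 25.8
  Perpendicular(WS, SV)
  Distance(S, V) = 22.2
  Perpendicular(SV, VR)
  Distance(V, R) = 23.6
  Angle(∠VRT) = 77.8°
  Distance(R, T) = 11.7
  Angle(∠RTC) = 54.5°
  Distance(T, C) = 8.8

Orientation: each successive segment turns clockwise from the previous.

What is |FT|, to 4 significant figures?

31.34

F is at the origin; FD runs at -95.2° with length 27.0, so D = (-2.447, -26.89). ∠FDW = 76.8° gives DW at 161.6° from the x-axis; with |DW| = 14.7, W = (-16.40, -22.25). ∠DWS = 41.4° gives WS at 23.00° from the x-axis; with |WS| = 25.8, S = (7.353, -12.17). WS is perpendicular to SV, so SV runs at -67.00°; with |SV| = 22.2, V = (16.03, -32.60). The perpendicularity gives VR at right angles to SV, so VR runs at -157.0°; with |VR| = 23.6, R = (-5.696, -41.82). ∠VRT = 77.8° gives RT at 100.8° from the x-axis; with |RT| = 11.7, T = (-7.889, -30.33). Then |FT| = |T − F| = 31.34.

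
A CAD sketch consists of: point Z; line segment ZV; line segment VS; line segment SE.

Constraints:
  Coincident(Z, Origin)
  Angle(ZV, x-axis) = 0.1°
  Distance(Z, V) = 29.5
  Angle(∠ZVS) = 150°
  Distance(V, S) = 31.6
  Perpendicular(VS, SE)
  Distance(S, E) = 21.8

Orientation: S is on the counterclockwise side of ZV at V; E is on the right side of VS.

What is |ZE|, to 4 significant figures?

67.84

Z is at the origin; ZV runs at 0.1° with length 29.5, so V = 29.5·(cos 0.1°, sin 0.1°) = (29.50, 0.05149). ∠ZVS = 150.0°, so VS runs at 0.1° + (180° − 150.0°) = 30.10° from the x-axis; with |VS| = 31.6, S = V + 31.6·(cos 30.10°, sin 30.10°) = (56.84, 15.90). VS is perpendicular to SE; with |SE| = 21.8 on the right of VS, E = S + 21.8·(0.5015, -0.8652) = (67.77, -2.961). Then |ZE| = |E − Z| = 67.84.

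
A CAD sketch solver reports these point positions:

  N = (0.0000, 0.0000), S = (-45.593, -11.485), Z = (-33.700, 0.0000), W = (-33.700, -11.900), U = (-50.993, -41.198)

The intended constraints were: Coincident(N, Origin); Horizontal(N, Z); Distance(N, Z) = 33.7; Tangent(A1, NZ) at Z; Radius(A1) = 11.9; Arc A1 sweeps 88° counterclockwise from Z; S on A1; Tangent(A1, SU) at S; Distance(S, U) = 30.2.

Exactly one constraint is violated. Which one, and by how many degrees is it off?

Tangent(A1, SU) at S — off by 8.30°.

N = (0.00, 0.00) ✓; N.y = 0.00, Z.y = 0.00 ✓; |NZ| = 33.70 ✓; ∠(WZ, ZN) = 90.00° ✓; |WZ| = 11.90 ✓; bearing(W→S) − bearing(W→Z) = 88.00° ✓; |WS| = 11.90 ✓; ∠(WS, SU) = 98.30° ✗; |SU| = 30.20 ✓.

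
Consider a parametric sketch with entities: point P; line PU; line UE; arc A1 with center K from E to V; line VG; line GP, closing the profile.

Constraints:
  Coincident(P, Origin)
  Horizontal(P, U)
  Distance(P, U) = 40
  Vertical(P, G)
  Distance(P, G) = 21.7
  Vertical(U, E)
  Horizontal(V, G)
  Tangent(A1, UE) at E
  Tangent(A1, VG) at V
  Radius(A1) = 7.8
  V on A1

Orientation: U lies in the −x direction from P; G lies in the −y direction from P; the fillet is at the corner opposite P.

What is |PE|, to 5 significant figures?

42.346

P is at the origin; P and U share the same y with |PU| = 40.0 and U on the −x side, so U = (-40.000, 0.0000). PG is vertical with |PG| = 21.7 and G on the −y side, so G = (0.0000, -21.700). The virtual corner opposite P is at (-40.000, -21.700). The tangent condition forces KE to be normal to UE and the tangent condition forces KV to be normal to VG, with radius 7.8, so the center K sits 7.8 in from both sides at K = (-32.200, -13.900). That places the tangent points at E = (-40.000, -13.900) on UE and V = (-32.200, -21.700) on VG. Then |PE| = |E − P| = 42.346.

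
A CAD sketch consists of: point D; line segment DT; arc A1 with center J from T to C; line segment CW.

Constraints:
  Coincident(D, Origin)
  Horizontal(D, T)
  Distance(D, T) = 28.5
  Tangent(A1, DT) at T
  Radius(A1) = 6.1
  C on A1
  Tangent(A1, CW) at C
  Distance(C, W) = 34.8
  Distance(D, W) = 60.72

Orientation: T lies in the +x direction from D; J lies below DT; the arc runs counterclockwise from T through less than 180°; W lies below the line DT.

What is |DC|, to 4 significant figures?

26.67

Checks: D = (0.00, 0.00) ✓; |JC| = 6.100 ✓; ∠(JC, CW) = 90.00° ✓; |CW| = 34.80 ✓; |DW| = 60.72 ✓.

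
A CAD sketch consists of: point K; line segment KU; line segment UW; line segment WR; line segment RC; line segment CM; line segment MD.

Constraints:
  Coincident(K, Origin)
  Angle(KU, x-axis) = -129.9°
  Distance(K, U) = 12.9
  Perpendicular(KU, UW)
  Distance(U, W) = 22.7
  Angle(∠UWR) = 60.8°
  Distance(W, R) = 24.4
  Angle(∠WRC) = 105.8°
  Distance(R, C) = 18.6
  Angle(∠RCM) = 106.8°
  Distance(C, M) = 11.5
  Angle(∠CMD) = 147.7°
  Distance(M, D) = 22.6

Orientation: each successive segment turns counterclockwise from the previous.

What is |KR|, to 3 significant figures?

13.7

KU ⟂ UW, so UW runs at -39.9°; with |UW| = 22.7, W = (9.14, -24.5). ∠UWR = 60.8° gives WR at 79.3° from the x-axis; with |WR| = 24.4, R = (13.7, -0.482). Then |KR| = |R − K| = 13.7.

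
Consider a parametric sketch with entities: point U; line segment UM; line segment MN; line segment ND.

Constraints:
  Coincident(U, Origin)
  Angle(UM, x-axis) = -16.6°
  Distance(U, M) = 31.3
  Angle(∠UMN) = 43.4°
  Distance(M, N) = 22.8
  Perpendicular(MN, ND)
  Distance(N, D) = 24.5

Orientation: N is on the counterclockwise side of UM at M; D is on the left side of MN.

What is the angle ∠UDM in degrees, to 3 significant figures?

41.8°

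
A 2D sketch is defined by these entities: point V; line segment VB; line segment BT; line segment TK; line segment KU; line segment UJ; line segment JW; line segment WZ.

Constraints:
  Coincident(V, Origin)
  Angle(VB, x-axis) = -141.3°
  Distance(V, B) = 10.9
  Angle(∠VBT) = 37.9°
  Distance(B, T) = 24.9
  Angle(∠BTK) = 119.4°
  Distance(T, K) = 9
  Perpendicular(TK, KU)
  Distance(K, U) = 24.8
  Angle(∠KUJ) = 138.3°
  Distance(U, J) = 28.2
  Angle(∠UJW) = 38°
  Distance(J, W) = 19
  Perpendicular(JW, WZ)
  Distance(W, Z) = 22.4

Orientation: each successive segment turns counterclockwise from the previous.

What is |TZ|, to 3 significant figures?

31.5

V is at the origin; VB runs at -141.3° with length 10.9, so B = (-8.51, -6.82). ∠VBT = 37.9° gives BT at 0.800° from the x-axis; with |BT| = 24.9, T = (16.4, -6.47). ∠BTK = 119.4° gives TK at 61.4° from the x-axis; with |TK| = 9.0, K = (20.7, 1.43). TK is perpendicular to KU, so KU runs at 151°; with |KU| = 24.8, U = (-1.07, 13.3). ∠KUJ = 138.3° gives UJ at -167° from the x-axis; with |UJ| = 28.2, J = (-28.5, 6.91). ∠UJW = 38.0° gives JW at -24.9° from the x-axis; with |JW| = 19.0, W = (-11.3, -1.09). JW ⟂ WZ, so WZ runs at 65.1°; with |WZ| = 22.4, Z = (-1.88, 19.2). Then |TZ| = |Z − T| = 31.5.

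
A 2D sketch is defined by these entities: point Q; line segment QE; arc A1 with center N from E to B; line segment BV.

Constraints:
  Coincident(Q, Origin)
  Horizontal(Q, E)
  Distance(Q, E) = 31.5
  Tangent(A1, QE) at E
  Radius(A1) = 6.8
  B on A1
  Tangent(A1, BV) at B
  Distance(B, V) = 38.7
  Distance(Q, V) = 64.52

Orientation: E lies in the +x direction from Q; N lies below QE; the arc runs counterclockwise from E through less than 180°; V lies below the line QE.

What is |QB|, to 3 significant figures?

28.2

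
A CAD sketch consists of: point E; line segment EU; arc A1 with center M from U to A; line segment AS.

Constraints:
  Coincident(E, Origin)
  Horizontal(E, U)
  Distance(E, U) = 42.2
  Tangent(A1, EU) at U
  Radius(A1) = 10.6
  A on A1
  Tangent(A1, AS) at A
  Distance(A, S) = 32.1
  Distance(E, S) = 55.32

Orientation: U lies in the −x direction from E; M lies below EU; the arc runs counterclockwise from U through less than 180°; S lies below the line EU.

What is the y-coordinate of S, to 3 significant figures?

-43.5

Checks: ∠(MU, UE) = 90.00° ✓; |MU| = 10.60 ✓; |MA| = 10.60 ✓; ∠(MA, AS) = 90.00° ✓; |AS| = 32.10 ✓; |ES| = 55.32 ✓.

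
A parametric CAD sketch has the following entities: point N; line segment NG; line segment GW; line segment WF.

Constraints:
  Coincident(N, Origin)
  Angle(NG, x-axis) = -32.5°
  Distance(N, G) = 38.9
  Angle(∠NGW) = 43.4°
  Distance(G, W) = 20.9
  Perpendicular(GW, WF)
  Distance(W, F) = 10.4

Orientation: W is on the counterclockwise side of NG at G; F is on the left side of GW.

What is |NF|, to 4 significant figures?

17.91

N is at the origin; NG runs at -32.5° with length 38.9, so G = 38.9·(cos -32.5°, sin -32.5°) = (32.81, -20.90). ∠NGW = 43.4°, so GW runs at -32.5° + (180° − 43.4°) = 104.1° from the x-axis; with |GW| = 20.9, W = G + 20.9·(cos 104.1°, sin 104.1°) = (27.72, -0.6306). The perpendicularity gives WF at right angles to GW; with |WF| = 10.4 on the left of GW, F = W + 10.4·(-0.9699, -0.2436) = (17.63, -3.164). Then |NF| = |F − N| = 17.91.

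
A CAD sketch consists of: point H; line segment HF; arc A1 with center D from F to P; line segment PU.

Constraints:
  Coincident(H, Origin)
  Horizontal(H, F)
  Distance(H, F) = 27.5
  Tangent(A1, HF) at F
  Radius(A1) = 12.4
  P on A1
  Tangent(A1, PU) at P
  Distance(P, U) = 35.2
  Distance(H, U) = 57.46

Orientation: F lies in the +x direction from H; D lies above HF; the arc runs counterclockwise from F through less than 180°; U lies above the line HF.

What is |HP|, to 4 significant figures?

42.50

Checks: |DP| = 12.40 ✓; ∠(DP, PU) = 90.00° ✓; |PU| = 35.20 ✓; |HU| = 57.46 ✓.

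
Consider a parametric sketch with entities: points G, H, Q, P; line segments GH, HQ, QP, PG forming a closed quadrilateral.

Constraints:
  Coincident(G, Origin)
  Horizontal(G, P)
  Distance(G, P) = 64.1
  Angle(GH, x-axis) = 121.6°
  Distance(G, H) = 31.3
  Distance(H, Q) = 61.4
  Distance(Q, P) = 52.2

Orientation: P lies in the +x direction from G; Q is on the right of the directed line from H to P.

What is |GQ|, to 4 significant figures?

30.15

Checks: |HQ| = 61.40 ✓; |QP| = 52.20 ✓.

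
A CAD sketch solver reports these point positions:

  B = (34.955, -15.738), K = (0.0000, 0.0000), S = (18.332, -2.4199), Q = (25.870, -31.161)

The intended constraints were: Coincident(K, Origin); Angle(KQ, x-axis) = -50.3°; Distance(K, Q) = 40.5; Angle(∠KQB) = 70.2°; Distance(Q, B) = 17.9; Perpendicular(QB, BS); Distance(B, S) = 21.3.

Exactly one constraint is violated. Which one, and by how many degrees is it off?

Perpendicular(QB, BS) — off by 8.20°.

K = (0.00, 0.00) ✓; KQ at -50.30° ✓; |KQ| = 40.50 ✓; ∠KQB = 70.20° ✓; |QB| = 17.90 ✓; ∠(QB, BS) = 81.80° ✗; |BS| = 21.30 ✓.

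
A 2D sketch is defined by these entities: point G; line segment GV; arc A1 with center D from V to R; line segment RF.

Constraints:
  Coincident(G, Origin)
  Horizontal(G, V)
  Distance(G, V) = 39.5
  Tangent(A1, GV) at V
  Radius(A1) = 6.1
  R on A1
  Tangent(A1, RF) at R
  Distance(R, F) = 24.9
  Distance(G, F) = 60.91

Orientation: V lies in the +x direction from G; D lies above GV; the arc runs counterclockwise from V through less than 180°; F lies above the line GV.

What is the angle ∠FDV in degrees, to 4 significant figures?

143.5°

G is at the origin; G and V share the same y with |GV| = 39.5 and V on the +x side, so V = (39.50, 0.000). Since A1 is tangent to GV there, DV ⟂ GV, so D = V + (0, 6.1) = (39.50, 6.100). Since DR ⟂ RF (tangency), |DF| = √(6.1² + 24.9²) = 25.64 regardless of where R sits on A1. So F lies on both circle(G, 60.91) and circle(D, 25.64); the above-GV intersection is F = (54.74, 26.72). R is the foot of the tangent from F: R = (45.13, 3.745).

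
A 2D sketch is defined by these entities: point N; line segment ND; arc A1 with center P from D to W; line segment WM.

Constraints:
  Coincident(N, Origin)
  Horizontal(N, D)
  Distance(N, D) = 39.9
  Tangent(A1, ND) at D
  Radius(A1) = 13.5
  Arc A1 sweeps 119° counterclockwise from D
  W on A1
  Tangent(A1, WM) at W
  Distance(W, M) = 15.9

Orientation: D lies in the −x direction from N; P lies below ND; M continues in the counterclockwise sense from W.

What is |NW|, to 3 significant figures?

55.5

N is at the origin; N and D share the same y with |ND| = 39.9 and D on the −x side, so D = (-39.9, 0.00). A1 meets ND tangentially, so PD is at right angles to ND, so P = D + (0, -13.5) = (-39.9, -13.5). On A1, D sits at bearing 90° from P; a 119° counterclockwise sweep puts W at bearing 209°, so W = P + 13.5·(cos 209°, sin 209°) = (-51.7, -20.0). Then |NW| = |W − N| = 55.5.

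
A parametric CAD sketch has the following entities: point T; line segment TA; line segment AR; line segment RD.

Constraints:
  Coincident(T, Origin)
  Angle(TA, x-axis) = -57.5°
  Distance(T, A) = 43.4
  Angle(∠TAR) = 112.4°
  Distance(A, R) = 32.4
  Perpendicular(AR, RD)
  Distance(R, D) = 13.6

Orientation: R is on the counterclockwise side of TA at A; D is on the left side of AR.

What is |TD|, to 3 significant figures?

55.7

T is at the origin; TA runs at -57.5° with length 43.4, so A = 43.4·(cos -57.5°, sin -57.5°) = (23.3, -36.6). ∠TAR = 112.4°, so AR runs at -57.5° + (180° − 112.4°) = 10.1° from the x-axis; with |AR| = 32.4, R = A + 32.4·(cos 10.1°, sin 10.1°) = (55.2, -30.9). AR is perpendicular to RD; with |RD| = 13.6 on the left of AR, D = R + 13.6·(-0.175, 0.985) = (52.8, -17.5). Then |TD| = |D − T| = 55.7.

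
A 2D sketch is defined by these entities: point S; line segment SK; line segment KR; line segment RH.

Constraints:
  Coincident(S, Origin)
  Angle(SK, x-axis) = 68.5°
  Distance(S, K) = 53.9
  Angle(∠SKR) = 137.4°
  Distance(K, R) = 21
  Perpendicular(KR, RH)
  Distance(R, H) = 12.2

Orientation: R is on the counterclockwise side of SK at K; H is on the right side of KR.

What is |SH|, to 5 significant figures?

77.792

∠SKR = 137.4°, so KR runs at 68.5° + (180° − 137.4°) = 111.10° from the x-axis; with |KR| = 21.0, R = K + 21.0·(cos 111.10°, sin 111.10°) = (12.194, 69.742). KR is perpendicular to RH; with |RH| = 12.2 on the right of KR, H = R + 12.2·(0.93295, 0.36000) = (23.577, 74.133). Then |SH| = |H − S| = 77.792.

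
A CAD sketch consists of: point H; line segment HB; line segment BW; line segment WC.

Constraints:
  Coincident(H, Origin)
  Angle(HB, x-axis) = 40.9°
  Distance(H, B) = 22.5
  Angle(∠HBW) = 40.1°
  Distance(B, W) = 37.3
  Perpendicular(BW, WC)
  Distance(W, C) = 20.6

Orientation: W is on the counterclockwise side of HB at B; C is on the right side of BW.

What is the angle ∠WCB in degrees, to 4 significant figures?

61.09°

∠HBW = 40.1°, so BW runs at 40.9° + (180° − 40.1°) = 180.8° from the x-axis; with |BW| = 37.3, W = B + 37.3·(cos 180.8°, sin 180.8°) = (-20.29, 14.21). The perpendicularity gives WC at right angles to BW; with |WC| = 20.6 on the right of BW, C = W + 20.6·(-0.01396, 0.9999) = (-20.58, 34.81). Then cos ∠WCB = CW·CB / (|CW||CB|), giving 61.09°.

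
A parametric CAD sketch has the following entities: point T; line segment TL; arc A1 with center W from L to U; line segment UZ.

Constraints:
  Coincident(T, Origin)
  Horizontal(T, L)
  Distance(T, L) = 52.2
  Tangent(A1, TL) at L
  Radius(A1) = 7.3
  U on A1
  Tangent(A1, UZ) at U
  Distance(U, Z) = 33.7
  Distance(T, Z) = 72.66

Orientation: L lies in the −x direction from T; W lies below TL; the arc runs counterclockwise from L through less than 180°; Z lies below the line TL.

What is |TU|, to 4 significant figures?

59.93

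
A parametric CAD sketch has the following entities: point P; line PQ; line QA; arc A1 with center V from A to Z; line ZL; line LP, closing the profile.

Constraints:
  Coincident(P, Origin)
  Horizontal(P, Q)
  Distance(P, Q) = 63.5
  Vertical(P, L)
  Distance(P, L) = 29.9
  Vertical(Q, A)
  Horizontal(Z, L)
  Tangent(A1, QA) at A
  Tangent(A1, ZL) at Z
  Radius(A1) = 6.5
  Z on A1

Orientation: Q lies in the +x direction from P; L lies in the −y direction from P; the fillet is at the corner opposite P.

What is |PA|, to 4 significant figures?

67.67

P is at the origin; P and Q share the same y with |PQ| = 63.5 and Q on the +x side, so Q = (63.50, 0.000). P and L share the same x with |PL| = 29.9 and L on the −y side, so L = (0.000, -29.90). The virtual corner opposite P is at (63.50, -29.90). Since A1 is tangent to QA there, VA ⟂ QA and tangency of A1 to ZL means the radius VZ is perpendicular to ZL, with radius 6.5, so the center V sits 6.5 in from both sides at V = (57.00, -23.40). That places the tangent points at A = (63.50, -23.40) on QA and Z = (57.00, -29.90) on ZL. Then |PA| = |A − P| = 67.67.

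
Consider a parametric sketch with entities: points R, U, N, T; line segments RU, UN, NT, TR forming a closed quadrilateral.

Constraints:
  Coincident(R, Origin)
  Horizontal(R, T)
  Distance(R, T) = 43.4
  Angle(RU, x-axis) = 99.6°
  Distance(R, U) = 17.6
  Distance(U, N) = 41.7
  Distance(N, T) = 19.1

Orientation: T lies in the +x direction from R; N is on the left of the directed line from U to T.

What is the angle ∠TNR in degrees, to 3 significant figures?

78.5°

R is at the origin; RT is horizontal with |RT| = 43.4 and T in +x, so T = (43.4, 0). RU runs at 99.6° with |RU| = 17.6, so U = (-2.94, 17.4). N is determined by |UN| = 41.7 and |NT| = 19.1 together: it lies at the intersection of circle(U, 41.7) and circle(T, 19.1). With |UT| = 49.5, the foot of the radical line on UT is 38.6 from U and the perpendicular offset is √(41.7² − 38.6²) = 15.7. Taking the left-of-UT solution: N = (38.7, 18.5).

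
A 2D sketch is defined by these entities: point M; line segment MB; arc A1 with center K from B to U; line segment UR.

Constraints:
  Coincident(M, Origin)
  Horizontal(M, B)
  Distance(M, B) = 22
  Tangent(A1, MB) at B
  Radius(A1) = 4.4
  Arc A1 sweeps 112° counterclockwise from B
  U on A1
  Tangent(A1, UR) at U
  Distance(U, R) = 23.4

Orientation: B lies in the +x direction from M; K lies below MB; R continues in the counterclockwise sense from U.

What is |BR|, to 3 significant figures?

28.1

M is at the origin; MB is horizontal with |MB| = 22.0 and B on the +x side, so B = (22.0, 0.00). The tangent condition forces KB to be normal to MB, so K = B + (0, -4.4) = (22.0, -4.40). On A1, B sits at bearing 90° from K; a 112° counterclockwise sweep puts U at bearing 202°, so U = K + 4.4·(cos 202°, sin 202°) = (17.9, -6.05). Since A1 is tangent to UR there, KU ⟂ UR, so UR runs along (−sin 202°, cos 202°); with |UR| = 23.4, R = (26.7, -27.7). Then |BR| = |R − B| = 28.1.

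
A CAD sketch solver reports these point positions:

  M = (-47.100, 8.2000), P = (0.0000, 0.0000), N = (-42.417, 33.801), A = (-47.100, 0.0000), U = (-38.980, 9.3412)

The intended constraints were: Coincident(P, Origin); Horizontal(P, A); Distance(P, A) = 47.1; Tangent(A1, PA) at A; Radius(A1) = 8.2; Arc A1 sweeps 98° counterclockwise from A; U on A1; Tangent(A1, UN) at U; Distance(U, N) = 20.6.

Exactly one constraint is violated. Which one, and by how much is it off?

Distance(U, N) = 20.6 — off by 4.10.

P = (0.00, 0.00) ✓; P.y = 0.00, A.y = 0.00 ✓; |PA| = 47.10 ✓; ∠(MA, AP) = 90.00° ✓; |MA| = 8.200 ✓; bearing(M→U) − bearing(M→A) = 98.00° ✓; |MU| = 8.200 ✓; ∠(MU, UN) = 90.00° ✓; |UN| = 24.70 ✗.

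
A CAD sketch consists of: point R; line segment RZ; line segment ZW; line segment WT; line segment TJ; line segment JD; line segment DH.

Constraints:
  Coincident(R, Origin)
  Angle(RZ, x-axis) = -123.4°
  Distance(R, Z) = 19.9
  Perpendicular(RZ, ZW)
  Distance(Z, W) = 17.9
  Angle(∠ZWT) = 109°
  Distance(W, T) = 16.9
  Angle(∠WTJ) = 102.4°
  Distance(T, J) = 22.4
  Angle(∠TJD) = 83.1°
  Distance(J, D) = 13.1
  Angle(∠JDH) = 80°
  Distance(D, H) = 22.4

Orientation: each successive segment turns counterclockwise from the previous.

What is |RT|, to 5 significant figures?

23.728

RZ is perpendicular to ZW, so ZW runs at -33.400°; with |ZW| = 17.9, W = (3.9892, -26.467). ∠ZWT = 109.0° gives WT at 37.600° from the x-axis; with |WT| = 16.9, T = (17.379, -16.156). Then |RT| = |T − R| = 23.728.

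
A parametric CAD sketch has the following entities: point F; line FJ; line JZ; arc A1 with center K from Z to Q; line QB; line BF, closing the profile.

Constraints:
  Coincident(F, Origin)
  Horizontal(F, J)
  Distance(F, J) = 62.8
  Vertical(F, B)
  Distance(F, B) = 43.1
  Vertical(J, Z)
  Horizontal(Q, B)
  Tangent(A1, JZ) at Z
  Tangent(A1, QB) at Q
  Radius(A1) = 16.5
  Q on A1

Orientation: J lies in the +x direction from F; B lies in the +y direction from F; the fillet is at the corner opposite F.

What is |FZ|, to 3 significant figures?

68.2

F is at the origin; FJ is horizontal with |FJ| = 62.8 and J on the +x side, so J = (62.8, 0.00). FB is vertical with |FB| = 43.1 and B on the +y side, so B = (0.00, 43.1). The virtual corner opposite F is at (62.8, 43.1). Tangency of A1 to JZ means the radius KZ is perpendicular to JZ and since A1 is tangent to QB there, KQ ⟂ QB, with radius 16.5, so the center K sits 16.5 in from both sides at K = (46.3, 26.6). That places the tangent points at Z = (62.8, 26.6) on JZ and Q = (46.3, 43.1) on QB. Then |FZ| = |Z − F| = 68.2.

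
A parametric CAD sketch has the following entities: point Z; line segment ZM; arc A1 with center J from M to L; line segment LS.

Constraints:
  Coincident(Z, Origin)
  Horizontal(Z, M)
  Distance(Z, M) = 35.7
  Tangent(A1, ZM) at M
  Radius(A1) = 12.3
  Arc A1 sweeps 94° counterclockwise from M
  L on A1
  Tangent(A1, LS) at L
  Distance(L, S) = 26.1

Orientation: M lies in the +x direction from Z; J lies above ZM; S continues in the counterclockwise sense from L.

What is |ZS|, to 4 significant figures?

60.55

On A1, M sits at bearing -90° from J; a 94° counterclockwise sweep puts L at bearing 4°, so L = J + 12.3·(cos 4°, sin 4°) = (47.97, 13.16). A1 meets LS tangentially, so JL is at right angles to LS, so LS runs along (−sin 4°, cos 4°); with |LS| = 26.1, S = (46.15, 39.19). Then |ZS| = |S − Z| = 60.55.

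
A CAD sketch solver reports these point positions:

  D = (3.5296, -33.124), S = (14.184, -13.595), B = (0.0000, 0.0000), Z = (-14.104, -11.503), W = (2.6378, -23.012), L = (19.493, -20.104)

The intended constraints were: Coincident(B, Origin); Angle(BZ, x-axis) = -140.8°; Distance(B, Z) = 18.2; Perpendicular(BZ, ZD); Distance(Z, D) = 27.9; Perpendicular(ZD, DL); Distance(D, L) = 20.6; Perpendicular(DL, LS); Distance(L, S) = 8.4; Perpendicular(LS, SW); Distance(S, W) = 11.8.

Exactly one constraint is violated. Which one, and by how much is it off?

Distance(S, W) = 11.8 — off by 3.10.

B = (0.00, 0.00) ✓; BZ at -140.8° ✓; |BZ| = 18.20 ✓; ∠(BZ, ZD) = 90.00° ✓; |ZD| = 27.90 ✓; ∠(ZD, DL) = 90.00° ✓; |DL| = 20.60 ✓; ∠(DL, LS) = 90.00° ✓; |LS| = 8.400 ✓; ∠(LS, SW) = 90.00° ✓; |SW| = 14.90 ✗.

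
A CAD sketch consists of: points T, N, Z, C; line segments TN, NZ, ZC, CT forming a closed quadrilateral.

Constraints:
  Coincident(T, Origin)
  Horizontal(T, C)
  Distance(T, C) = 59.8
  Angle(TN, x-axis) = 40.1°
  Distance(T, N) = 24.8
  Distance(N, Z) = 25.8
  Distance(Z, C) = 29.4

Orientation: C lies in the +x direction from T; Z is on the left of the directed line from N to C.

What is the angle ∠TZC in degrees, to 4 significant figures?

94.65°

Checks: |NZ| = 25.80 ✓; |ZC| = 29.40 ✓.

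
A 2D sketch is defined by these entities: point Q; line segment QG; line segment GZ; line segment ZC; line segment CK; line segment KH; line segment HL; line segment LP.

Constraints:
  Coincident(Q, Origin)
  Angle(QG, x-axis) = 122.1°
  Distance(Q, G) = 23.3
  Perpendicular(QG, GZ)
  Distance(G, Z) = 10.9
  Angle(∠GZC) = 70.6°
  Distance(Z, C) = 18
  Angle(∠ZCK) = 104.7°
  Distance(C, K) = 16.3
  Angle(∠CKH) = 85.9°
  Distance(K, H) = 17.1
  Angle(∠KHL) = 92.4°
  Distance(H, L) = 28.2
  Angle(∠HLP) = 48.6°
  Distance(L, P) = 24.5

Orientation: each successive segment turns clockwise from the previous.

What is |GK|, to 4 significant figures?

19.31

Q is at the origin; QG runs at 122.1° with length 23.3, so G = (-12.38, 19.74). QG ⟂ GZ, so GZ runs at 32.10°; with |GZ| = 10.9, Z = (-3.148, 25.53). ∠GZC = 70.6° gives ZC at -77.30° from the x-axis; with |ZC| = 18.0, C = (0.8093, 7.971). ∠ZCK = 104.7° gives CK at -152.6° from the x-axis; with |CK| = 16.3, K = (-13.66, 0.4693). Then |GK| = |K − G| = 19.31.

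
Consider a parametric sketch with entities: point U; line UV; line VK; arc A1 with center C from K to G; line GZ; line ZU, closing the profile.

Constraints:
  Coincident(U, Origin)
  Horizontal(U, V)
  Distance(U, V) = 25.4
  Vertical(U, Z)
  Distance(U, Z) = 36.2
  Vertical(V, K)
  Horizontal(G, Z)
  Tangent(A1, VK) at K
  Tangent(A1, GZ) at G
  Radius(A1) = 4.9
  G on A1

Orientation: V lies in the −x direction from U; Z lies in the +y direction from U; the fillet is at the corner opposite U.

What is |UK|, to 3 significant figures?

40.3

U is at the origin; UV is horizontal with |UV| = 25.4 and V on the −x side, so V = (-25.4, 0.00). UZ is vertical with |UZ| = 36.2 and Z on the +y side, so Z = (0.00, 36.2). The virtual corner opposite U is at (-25.4, 36.2). Since A1 is tangent to VK there, CK ⟂ VK and since A1 is tangent to GZ there, CG ⟂ GZ, with radius 4.9, so the center C sits 4.9 in from both sides at C = (-20.5, 31.3). That places the tangent points at K = (-25.4, 31.3) on VK and G = (-20.5, 36.2) on GZ. Then |UK| = |K − U| = 40.3.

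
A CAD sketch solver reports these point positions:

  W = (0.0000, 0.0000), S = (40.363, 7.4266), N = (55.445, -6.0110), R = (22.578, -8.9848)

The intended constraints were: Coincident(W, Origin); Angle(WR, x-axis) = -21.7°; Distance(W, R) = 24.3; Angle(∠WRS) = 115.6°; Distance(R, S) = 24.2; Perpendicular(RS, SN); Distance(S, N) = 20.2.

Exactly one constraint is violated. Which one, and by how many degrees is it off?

Perpendicular(RS, SN) — off by 5.60°.

W = (0.00, 0.00) ✓; WR at -21.70° ✓; |WR| = 24.30 ✓; ∠WRS = 115.6° ✓; |RS| = 24.20 ✓; ∠(RS, SN) = 84.40° ✗; |SN| = 20.20 ✓.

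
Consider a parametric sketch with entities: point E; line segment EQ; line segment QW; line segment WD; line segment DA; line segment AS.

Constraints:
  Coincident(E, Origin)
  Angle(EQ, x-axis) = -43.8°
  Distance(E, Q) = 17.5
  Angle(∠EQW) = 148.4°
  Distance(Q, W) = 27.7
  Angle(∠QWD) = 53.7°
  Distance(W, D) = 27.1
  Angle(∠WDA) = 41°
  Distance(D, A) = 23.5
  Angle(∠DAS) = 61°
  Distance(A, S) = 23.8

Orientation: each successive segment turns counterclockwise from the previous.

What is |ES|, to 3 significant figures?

46.3

E is at the origin; EQ runs at -43.8° with length 17.5, so Q = (12.6, -12.1). ∠EQW = 148.4° gives QW at -12.2° from the x-axis; with |QW| = 27.7, W = (39.7, -18.0). ∠QWD = 53.7° gives WD at 114° from the x-axis; with |WD| = 27.1, D = (28.6, 6.77). ∠WDA = 41.0° gives DA at -107° from the x-axis; with |DA| = 23.5, A = (21.8, -15.7). ∠DAS = 61.0° gives AS at 12.1° from the x-axis; with |AS| = 23.8, S = (45.1, -10.7). Then |ES| = |S − E| = 46.3.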